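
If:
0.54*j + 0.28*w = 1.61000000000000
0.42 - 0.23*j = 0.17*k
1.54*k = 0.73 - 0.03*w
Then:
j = 1.52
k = 0.42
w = 2.83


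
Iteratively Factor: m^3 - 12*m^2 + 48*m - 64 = (m - 4)*(m^2 - 8*m + 16) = (m - 4)^2*(m - 4)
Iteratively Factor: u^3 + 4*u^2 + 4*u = (u + 2)*(u^2 + 2*u) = (u + 2)^2*(u)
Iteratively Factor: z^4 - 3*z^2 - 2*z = (z - 2)*(z^3 + 2*z^2 + z) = z*(z - 2)*(z^2 + 2*z + 1) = z*(z - 2)*(z + 1)*(z + 1)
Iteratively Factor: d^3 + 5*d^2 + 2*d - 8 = (d - 1)*(d^2 + 6*d + 8) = (d - 1)*(d + 2)*(d + 4)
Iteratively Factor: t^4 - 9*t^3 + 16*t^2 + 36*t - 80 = (t - 4)*(t^3 - 5*t^2 - 4*t + 20) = (t - 4)*(t + 2)*(t^2 - 7*t + 10) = (t - 5)*(t - 4)*(t + 2)*(t - 2)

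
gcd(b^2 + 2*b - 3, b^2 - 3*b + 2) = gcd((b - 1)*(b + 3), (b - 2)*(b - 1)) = b - 1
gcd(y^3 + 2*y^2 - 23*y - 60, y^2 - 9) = y + 3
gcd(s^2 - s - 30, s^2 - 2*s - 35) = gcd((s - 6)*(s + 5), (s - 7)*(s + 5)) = s + 5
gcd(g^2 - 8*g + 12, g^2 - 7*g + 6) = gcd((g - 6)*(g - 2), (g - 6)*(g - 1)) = g - 6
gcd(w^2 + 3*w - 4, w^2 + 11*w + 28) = w + 4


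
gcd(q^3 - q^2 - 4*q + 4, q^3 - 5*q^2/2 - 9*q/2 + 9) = q + 2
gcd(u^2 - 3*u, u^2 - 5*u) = u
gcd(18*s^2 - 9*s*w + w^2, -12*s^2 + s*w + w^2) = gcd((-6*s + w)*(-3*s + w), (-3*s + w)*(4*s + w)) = 3*s - w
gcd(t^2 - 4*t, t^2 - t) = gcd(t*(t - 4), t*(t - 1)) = t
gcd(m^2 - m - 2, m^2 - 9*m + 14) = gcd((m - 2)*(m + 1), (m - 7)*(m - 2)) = m - 2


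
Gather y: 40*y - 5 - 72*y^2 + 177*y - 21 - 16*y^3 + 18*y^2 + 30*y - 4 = -16*y^3 - 54*y^2 + 247*y - 30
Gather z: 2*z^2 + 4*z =2*z^2 + 4*z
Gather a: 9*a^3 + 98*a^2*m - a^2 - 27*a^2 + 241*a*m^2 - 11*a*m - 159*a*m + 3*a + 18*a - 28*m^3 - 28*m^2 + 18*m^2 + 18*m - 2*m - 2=9*a^3 + a^2*(98*m - 28) + a*(241*m^2 - 170*m + 21) - 28*m^3 - 10*m^2 + 16*m - 2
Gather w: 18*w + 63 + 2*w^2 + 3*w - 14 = 2*w^2 + 21*w + 49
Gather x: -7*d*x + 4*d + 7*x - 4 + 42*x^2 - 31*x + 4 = 4*d + 42*x^2 + x*(-7*d - 24)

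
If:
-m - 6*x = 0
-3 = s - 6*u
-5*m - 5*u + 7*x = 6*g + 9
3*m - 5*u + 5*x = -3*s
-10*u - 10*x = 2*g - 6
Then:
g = -453/299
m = -189/299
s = 534/299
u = 477/598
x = 63/598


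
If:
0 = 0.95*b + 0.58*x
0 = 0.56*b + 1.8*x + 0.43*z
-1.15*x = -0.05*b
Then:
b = 0.00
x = 0.00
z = 0.00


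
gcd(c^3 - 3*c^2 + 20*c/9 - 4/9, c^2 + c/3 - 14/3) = c - 2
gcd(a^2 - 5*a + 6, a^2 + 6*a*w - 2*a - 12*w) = a - 2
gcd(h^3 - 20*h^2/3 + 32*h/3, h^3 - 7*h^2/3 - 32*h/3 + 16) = h - 4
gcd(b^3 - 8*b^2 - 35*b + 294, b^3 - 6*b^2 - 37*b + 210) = b^2 - b - 42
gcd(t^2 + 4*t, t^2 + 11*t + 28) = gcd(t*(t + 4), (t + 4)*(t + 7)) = t + 4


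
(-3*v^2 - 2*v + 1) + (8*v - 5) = -3*v^2 + 6*v - 4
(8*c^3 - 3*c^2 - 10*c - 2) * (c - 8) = 8*c^4 - 67*c^3 + 14*c^2 + 78*c + 16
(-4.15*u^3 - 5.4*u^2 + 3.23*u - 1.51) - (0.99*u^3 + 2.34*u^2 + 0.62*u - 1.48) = -5.14*u^3 - 7.74*u^2 + 2.61*u - 0.03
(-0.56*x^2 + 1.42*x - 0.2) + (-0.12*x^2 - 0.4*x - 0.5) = -0.68*x^2 + 1.02*x - 0.7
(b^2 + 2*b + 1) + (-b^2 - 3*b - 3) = -b - 2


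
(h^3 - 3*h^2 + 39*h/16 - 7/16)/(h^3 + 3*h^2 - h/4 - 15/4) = (16*h^2 - 32*h + 7)/(4*(4*h^2 + 16*h + 15))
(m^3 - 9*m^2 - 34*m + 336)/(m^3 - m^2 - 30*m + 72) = (m^2 - 15*m + 56)/(m^2 - 7*m + 12)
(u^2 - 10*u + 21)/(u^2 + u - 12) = (u - 7)/(u + 4)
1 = 1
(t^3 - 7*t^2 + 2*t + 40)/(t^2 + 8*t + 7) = (t^3 - 7*t^2 + 2*t + 40)/(t^2 + 8*t + 7)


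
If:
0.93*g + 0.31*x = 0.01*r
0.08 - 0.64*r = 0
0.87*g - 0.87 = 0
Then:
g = 1.00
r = 0.12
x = -3.00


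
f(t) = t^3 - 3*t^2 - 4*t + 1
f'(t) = 3*t^2 - 6*t - 4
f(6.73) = 143.02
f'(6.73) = 91.50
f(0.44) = -1.26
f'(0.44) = -6.06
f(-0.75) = 1.89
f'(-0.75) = 2.19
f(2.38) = -12.03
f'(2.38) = -1.29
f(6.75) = 144.86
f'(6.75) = 92.19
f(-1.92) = -9.46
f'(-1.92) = 18.58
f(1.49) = -8.31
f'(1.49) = -6.28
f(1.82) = -10.19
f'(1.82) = -4.98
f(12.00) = 1249.00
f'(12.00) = 356.00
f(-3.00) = -41.00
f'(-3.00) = 41.00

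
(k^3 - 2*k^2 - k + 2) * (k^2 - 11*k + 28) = k^5 - 13*k^4 + 49*k^3 - 43*k^2 - 50*k + 56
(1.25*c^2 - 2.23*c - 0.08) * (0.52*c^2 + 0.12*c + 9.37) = 0.65*c^4 - 1.0096*c^3 + 11.4033*c^2 - 20.9047*c - 0.7496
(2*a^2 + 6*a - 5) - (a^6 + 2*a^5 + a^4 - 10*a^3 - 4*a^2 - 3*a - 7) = -a^6 - 2*a^5 - a^4 + 10*a^3 + 6*a^2 + 9*a + 2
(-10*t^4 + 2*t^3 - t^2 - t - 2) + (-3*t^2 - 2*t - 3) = -10*t^4 + 2*t^3 - 4*t^2 - 3*t - 5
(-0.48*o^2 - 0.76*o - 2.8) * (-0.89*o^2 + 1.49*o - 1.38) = 0.4272*o^4 - 0.0387999999999999*o^3 + 2.022*o^2 - 3.1232*o + 3.864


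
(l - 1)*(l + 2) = l^2 + l - 2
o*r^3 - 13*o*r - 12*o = (r - 4)*(r + 3)*(o*r + o)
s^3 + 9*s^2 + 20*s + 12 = (s + 1)*(s + 2)*(s + 6)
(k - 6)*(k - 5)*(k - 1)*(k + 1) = k^4 - 11*k^3 + 29*k^2 + 11*k - 30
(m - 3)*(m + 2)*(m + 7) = m^3 + 6*m^2 - 13*m - 42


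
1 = 1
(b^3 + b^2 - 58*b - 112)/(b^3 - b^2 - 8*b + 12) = (b^3 + b^2 - 58*b - 112)/(b^3 - b^2 - 8*b + 12)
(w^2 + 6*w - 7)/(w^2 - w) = (w + 7)/w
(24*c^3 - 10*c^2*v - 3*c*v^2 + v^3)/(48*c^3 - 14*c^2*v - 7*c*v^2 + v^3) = (-4*c + v)/(-8*c + v)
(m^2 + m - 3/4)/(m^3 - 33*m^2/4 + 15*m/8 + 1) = 2*(2*m + 3)/(4*m^2 - 31*m - 8)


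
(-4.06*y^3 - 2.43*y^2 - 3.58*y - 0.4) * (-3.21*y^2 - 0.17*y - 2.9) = 13.0326*y^5 + 8.4905*y^4 + 23.6789*y^3 + 8.9396*y^2 + 10.45*y + 1.16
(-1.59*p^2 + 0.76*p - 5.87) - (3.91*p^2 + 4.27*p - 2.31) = -5.5*p^2 - 3.51*p - 3.56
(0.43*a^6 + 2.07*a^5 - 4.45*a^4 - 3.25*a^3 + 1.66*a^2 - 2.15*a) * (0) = 0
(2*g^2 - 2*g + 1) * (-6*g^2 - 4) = -12*g^4 + 12*g^3 - 14*g^2 + 8*g - 4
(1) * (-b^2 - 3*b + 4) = -b^2 - 3*b + 4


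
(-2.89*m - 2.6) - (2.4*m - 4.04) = 1.44 - 5.29*m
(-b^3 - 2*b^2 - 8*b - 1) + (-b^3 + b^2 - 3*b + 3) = -2*b^3 - b^2 - 11*b + 2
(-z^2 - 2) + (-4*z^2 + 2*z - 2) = -5*z^2 + 2*z - 4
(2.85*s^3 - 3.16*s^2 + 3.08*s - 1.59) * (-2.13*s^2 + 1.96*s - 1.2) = -6.0705*s^5 + 12.3168*s^4 - 16.174*s^3 + 13.2155*s^2 - 6.8124*s + 1.908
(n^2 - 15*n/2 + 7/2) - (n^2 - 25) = 57/2 - 15*n/2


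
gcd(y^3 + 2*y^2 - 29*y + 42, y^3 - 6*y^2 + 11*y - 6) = y^2 - 5*y + 6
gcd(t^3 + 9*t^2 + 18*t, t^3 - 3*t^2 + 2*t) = t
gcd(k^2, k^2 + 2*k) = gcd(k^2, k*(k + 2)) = k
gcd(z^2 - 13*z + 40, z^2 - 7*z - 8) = z - 8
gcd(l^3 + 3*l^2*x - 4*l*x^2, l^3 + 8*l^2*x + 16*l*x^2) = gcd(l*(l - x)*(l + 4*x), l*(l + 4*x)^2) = l^2 + 4*l*x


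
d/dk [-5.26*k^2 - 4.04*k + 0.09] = -10.52*k - 4.04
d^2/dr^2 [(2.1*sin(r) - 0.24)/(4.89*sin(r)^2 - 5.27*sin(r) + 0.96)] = (-50.2154099999999*sin(r)^5 - 31.1620140000001*sin(r)^4 + 141.025644*sin(r)^3 - 42.8988719999999*sin(r)^2 - 22.76136*sin(r) + 10.17096)/(116.930169*sin(r)^6 - 378.050301*sin(r)^5 + 476.295291*sin(r)^4 - 294.800111*sin(r)^3 + 93.505824*sin(r)^2 - 14.570496*sin(r) + 0.884736)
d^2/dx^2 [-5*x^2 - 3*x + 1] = -10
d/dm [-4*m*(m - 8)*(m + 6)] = -12*m^2 + 16*m + 192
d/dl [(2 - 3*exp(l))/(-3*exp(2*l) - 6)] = (-exp(2*l) + 4*exp(l)/3 + 2)*exp(l)/(exp(4*l) + 4*exp(2*l) + 4)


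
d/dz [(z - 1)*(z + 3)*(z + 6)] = 3*z^2 + 16*z + 9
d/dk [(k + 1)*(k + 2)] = 2*k + 3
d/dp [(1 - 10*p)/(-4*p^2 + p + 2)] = (40*p^2 - 10*p - (8*p - 1)*(10*p - 1) - 20)/(-4*p^2 + p + 2)^2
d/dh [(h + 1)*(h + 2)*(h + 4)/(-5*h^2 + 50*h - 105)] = (-h^4 + 20*h^3 + 21*h^2 - 278*h - 374)/(5*(h^4 - 20*h^3 + 142*h^2 - 420*h + 441))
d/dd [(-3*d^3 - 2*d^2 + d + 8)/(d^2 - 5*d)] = (-3*d^4 + 30*d^3 + 9*d^2 - 16*d + 40)/(d^2*(d^2 - 10*d + 25))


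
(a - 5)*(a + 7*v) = a^2 + 7*a*v - 5*a - 35*v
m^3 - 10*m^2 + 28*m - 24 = (m - 6)*(m - 2)^2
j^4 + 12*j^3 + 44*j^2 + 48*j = j*(j + 2)*(j + 4)*(j + 6)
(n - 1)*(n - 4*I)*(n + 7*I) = n^3 - n^2 + 3*I*n^2 + 28*n - 3*I*n - 28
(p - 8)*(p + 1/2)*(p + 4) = p^3 - 7*p^2/2 - 34*p - 16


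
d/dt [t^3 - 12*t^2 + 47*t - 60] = 3*t^2 - 24*t + 47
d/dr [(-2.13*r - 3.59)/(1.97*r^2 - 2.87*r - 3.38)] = (4.1961*r^2 + 14.1446*r - 3.1039)/(3.8809*r^4 - 11.3078*r^3 - 5.0803*r^2 + 19.4012*r + 11.4244)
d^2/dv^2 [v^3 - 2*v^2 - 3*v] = 6*v - 4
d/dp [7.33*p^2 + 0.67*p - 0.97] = 14.66*p + 0.67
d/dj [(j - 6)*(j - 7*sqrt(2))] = 2*j - 7*sqrt(2) - 6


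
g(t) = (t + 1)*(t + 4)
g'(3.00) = 11.00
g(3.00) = 28.00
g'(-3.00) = -1.00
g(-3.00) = -2.00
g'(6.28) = 17.56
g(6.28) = 74.84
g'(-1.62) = 1.76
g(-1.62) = -1.48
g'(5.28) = 15.56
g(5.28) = 58.28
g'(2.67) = 10.34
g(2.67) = 24.48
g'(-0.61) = 3.78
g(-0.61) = 1.32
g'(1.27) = 7.54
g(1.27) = 11.96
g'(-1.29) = 2.42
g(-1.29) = -0.79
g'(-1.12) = 2.76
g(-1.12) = -0.35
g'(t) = 2*t + 5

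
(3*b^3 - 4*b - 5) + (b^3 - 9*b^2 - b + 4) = 4*b^3 - 9*b^2 - 5*b - 1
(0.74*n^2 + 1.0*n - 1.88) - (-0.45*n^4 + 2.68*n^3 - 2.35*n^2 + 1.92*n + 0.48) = 0.45*n^4 - 2.68*n^3 + 3.09*n^2 - 0.92*n - 2.36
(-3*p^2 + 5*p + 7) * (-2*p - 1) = 6*p^3 - 7*p^2 - 19*p - 7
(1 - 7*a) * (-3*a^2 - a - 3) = 21*a^3 + 4*a^2 + 20*a - 3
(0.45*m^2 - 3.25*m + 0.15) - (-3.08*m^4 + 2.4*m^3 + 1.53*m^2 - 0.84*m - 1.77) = 3.08*m^4 - 2.4*m^3 - 1.08*m^2 - 2.41*m + 1.92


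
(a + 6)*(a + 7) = a^2 + 13*a + 42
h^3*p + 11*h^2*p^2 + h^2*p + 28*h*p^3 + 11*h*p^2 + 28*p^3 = (h + 4*p)*(h + 7*p)*(h*p + p)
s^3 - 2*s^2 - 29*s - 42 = (s - 7)*(s + 2)*(s + 3)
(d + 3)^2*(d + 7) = d^3 + 13*d^2 + 51*d + 63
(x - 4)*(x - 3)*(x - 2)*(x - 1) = x^4 - 10*x^3 + 35*x^2 - 50*x + 24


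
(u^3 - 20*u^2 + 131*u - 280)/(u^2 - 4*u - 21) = (u^2 - 13*u + 40)/(u + 3)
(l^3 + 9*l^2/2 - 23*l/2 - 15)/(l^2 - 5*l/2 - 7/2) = (2*l^2 + 7*l - 30)/(2*l - 7)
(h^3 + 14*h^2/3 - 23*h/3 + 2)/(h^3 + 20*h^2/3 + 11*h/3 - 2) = (h - 1)/(h + 1)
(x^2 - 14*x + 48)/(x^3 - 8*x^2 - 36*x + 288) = 1/(x + 6)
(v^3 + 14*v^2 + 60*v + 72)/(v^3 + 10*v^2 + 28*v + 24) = (v + 6)/(v + 2)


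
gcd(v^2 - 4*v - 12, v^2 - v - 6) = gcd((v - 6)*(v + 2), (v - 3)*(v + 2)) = v + 2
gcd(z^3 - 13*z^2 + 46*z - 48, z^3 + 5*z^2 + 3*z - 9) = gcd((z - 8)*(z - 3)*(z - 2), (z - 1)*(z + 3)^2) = 1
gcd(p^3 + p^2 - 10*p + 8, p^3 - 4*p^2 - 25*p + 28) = p^2 + 3*p - 4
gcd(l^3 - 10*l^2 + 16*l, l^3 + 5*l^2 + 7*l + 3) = 1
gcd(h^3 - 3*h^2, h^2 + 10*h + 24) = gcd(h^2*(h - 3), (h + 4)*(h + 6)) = 1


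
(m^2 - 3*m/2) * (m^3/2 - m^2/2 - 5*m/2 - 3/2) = m^5/2 - 5*m^4/4 - 7*m^3/4 + 9*m^2/4 + 9*m/4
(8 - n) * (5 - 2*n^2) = 2*n^3 - 16*n^2 - 5*n + 40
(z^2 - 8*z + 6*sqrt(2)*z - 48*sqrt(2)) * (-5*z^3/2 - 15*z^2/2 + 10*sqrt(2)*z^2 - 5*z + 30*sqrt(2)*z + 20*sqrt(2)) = -5*z^5/2 - 5*sqrt(2)*z^4 + 25*z^4/2 + 25*sqrt(2)*z^3 + 175*z^3 - 560*z^2 + 110*sqrt(2)*z^2 - 2640*z + 80*sqrt(2)*z - 1920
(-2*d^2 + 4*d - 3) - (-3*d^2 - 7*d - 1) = d^2 + 11*d - 2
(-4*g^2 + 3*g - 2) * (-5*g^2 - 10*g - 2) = 20*g^4 + 25*g^3 - 12*g^2 + 14*g + 4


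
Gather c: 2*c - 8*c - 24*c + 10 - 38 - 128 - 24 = -30*c - 180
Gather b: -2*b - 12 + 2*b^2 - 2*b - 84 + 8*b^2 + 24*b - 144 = 10*b^2 + 20*b - 240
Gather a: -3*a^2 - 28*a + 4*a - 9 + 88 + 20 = -3*a^2 - 24*a + 99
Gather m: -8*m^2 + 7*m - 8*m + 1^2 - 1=-8*m^2 - m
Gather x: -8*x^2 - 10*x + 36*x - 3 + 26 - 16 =-8*x^2 + 26*x + 7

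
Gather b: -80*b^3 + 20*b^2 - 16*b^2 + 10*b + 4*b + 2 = -80*b^3 + 4*b^2 + 14*b + 2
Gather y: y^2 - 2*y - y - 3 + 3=y^2 - 3*y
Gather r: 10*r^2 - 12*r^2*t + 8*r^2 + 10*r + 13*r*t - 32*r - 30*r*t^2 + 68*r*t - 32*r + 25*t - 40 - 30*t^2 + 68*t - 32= r^2*(18 - 12*t) + r*(-30*t^2 + 81*t - 54) - 30*t^2 + 93*t - 72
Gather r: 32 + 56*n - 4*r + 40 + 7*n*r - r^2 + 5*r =56*n - r^2 + r*(7*n + 1) + 72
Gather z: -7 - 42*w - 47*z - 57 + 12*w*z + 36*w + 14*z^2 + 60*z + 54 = -6*w + 14*z^2 + z*(12*w + 13) - 10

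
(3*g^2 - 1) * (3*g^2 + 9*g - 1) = 9*g^4 + 27*g^3 - 6*g^2 - 9*g + 1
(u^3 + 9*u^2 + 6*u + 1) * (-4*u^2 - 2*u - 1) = -4*u^5 - 38*u^4 - 43*u^3 - 25*u^2 - 8*u - 1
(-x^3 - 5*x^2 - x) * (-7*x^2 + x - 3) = 7*x^5 + 34*x^4 + 5*x^3 + 14*x^2 + 3*x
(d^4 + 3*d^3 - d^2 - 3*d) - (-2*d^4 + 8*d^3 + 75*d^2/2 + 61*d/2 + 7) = 3*d^4 - 5*d^3 - 77*d^2/2 - 67*d/2 - 7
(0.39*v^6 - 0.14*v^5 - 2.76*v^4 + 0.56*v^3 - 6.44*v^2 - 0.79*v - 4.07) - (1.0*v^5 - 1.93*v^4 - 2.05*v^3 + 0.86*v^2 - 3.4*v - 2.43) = 0.39*v^6 - 1.14*v^5 - 0.83*v^4 + 2.61*v^3 - 7.3*v^2 + 2.61*v - 1.64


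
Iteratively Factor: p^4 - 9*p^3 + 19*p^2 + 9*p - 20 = (p + 1)*(p^3 - 10*p^2 + 29*p - 20) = (p - 4)*(p + 1)*(p^2 - 6*p + 5) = (p - 5)*(p - 4)*(p + 1)*(p - 1)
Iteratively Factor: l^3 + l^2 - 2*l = (l - 1)*(l^2 + 2*l) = (l - 1)*(l + 2)*(l)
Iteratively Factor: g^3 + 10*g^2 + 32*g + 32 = (g + 2)*(g^2 + 8*g + 16) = (g + 2)*(g + 4)*(g + 4)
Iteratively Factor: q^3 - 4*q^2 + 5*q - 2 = (q - 1)*(q^2 - 3*q + 2) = (q - 1)^2*(q - 2)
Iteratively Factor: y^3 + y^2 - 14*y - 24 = (y + 2)*(y^2 - y - 12) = (y - 4)*(y + 2)*(y + 3)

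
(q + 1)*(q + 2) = q^2 + 3*q + 2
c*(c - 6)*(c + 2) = c^3 - 4*c^2 - 12*c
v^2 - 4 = (v - 2)*(v + 2)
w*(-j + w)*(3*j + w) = -3*j^2*w + 2*j*w^2 + w^3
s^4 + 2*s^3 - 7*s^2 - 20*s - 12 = (s - 3)*(s + 1)*(s + 2)^2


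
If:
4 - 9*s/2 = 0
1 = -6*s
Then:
No Solution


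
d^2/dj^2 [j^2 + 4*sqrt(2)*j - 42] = 2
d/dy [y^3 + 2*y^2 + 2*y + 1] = 3*y^2 + 4*y + 2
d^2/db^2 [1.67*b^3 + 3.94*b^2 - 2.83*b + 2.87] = 10.02*b + 7.88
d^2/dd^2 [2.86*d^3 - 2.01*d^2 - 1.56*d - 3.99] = 17.16*d - 4.02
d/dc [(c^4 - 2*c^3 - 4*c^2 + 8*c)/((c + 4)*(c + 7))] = (2*c^5 + 31*c^4 + 68*c^3 - 220*c^2 - 224*c + 224)/(c^4 + 22*c^3 + 177*c^2 + 616*c + 784)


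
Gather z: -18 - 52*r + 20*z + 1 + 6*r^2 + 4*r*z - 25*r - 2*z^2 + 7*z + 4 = 6*r^2 - 77*r - 2*z^2 + z*(4*r + 27) - 13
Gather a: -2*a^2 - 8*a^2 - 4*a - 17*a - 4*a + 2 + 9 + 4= -10*a^2 - 25*a + 15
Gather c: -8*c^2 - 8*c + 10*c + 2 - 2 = -8*c^2 + 2*c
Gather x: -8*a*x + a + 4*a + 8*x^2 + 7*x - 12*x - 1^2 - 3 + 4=5*a + 8*x^2 + x*(-8*a - 5)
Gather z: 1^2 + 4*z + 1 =4*z + 2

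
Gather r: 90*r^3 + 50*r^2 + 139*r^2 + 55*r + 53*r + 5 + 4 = 90*r^3 + 189*r^2 + 108*r + 9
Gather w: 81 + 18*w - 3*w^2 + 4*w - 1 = -3*w^2 + 22*w + 80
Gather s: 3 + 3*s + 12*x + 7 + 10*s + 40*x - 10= 13*s + 52*x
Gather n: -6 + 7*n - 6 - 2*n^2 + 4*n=-2*n^2 + 11*n - 12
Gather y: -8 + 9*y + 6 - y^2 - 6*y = -y^2 + 3*y - 2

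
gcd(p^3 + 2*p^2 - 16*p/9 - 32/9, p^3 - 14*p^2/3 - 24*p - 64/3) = p^2 + 10*p/3 + 8/3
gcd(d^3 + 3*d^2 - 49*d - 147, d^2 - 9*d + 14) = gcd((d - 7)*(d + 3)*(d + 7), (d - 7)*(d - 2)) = d - 7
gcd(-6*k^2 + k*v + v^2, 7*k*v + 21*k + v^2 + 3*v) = 1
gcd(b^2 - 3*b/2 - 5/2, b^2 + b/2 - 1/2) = b + 1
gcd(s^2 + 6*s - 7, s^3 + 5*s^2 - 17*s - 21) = s + 7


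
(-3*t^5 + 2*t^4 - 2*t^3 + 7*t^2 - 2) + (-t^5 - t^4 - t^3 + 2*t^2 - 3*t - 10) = -4*t^5 + t^4 - 3*t^3 + 9*t^2 - 3*t - 12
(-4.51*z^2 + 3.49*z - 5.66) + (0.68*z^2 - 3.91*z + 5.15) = -3.83*z^2 - 0.42*z - 0.51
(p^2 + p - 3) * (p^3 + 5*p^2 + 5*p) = p^5 + 6*p^4 + 7*p^3 - 10*p^2 - 15*p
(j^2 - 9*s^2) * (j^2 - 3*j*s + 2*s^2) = j^4 - 3*j^3*s - 7*j^2*s^2 + 27*j*s^3 - 18*s^4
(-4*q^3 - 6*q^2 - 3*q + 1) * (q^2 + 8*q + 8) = -4*q^5 - 38*q^4 - 83*q^3 - 71*q^2 - 16*q + 8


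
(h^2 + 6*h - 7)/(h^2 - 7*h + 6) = (h + 7)/(h - 6)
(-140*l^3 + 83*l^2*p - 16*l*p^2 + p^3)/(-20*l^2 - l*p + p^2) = (28*l^2 - 11*l*p + p^2)/(4*l + p)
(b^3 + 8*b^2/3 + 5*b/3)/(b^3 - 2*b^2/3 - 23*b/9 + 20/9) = 3*b*(b + 1)/(3*b^2 - 7*b + 4)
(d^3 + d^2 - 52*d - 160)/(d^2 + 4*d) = d - 3 - 40/d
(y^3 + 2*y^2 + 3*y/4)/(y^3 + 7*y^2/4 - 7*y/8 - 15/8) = 2*y*(2*y + 1)/(4*y^2 + y - 5)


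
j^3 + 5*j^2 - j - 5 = (j - 1)*(j + 1)*(j + 5)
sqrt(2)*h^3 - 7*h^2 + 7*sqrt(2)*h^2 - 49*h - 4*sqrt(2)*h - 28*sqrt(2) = (h + 7)*(h - 4*sqrt(2))*(sqrt(2)*h + 1)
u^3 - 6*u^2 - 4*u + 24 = (u - 6)*(u - 2)*(u + 2)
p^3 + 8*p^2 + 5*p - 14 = (p - 1)*(p + 2)*(p + 7)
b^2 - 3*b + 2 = (b - 2)*(b - 1)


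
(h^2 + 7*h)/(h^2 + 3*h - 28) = h/(h - 4)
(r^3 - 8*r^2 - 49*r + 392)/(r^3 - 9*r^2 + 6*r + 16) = (r^2 - 49)/(r^2 - r - 2)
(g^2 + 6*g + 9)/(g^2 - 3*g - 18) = (g + 3)/(g - 6)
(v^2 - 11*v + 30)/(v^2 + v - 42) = (v - 5)/(v + 7)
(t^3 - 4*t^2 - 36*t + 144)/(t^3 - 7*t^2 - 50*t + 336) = (t^2 + 2*t - 24)/(t^2 - t - 56)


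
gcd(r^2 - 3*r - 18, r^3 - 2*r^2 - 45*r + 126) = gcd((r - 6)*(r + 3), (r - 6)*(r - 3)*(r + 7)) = r - 6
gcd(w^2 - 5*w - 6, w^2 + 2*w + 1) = w + 1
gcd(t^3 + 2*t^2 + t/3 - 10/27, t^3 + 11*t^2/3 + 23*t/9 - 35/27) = t^2 + 4*t/3 - 5/9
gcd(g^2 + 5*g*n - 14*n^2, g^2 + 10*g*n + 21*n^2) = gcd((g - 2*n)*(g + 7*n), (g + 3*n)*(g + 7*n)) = g + 7*n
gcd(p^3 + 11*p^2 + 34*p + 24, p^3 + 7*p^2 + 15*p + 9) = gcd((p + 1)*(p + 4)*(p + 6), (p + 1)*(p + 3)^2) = p + 1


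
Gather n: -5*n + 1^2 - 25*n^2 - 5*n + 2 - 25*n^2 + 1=-50*n^2 - 10*n + 4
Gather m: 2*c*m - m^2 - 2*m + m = -m^2 + m*(2*c - 1)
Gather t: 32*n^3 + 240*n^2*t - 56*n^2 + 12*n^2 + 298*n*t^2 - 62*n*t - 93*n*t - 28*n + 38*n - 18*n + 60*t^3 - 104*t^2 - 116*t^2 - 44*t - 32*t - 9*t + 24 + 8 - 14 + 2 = 32*n^3 - 44*n^2 - 8*n + 60*t^3 + t^2*(298*n - 220) + t*(240*n^2 - 155*n - 85) + 20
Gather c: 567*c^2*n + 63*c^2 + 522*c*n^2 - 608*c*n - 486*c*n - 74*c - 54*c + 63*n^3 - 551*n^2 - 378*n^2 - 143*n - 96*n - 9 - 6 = c^2*(567*n + 63) + c*(522*n^2 - 1094*n - 128) + 63*n^3 - 929*n^2 - 239*n - 15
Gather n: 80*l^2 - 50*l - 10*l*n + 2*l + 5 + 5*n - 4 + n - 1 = 80*l^2 - 48*l + n*(6 - 10*l)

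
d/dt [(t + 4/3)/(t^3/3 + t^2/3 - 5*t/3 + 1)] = (-6*t^2 - 21*t - 29)/(t^5 + 3*t^4 - 6*t^3 - 10*t^2 + 21*t - 9)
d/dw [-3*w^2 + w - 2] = 1 - 6*w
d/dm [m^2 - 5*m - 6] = 2*m - 5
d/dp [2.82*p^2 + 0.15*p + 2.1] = 5.64*p + 0.15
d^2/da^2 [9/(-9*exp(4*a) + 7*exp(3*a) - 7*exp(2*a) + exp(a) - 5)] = 9*(-2*(36*exp(3*a) - 21*exp(2*a) + 14*exp(a) - 1)^2*exp(a) + (144*exp(3*a) - 63*exp(2*a) + 28*exp(a) - 1)*(9*exp(4*a) - 7*exp(3*a) + 7*exp(2*a) - exp(a) + 5))*exp(a)/(9*exp(4*a) - 7*exp(3*a) + 7*exp(2*a) - exp(a) + 5)^3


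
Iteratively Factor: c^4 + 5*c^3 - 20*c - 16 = (c + 2)*(c^3 + 3*c^2 - 6*c - 8) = (c + 1)*(c + 2)*(c^2 + 2*c - 8) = (c - 2)*(c + 1)*(c + 2)*(c + 4)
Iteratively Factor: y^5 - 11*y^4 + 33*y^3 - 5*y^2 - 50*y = (y)*(y^4 - 11*y^3 + 33*y^2 - 5*y - 50) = y*(y + 1)*(y^3 - 12*y^2 + 45*y - 50) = y*(y - 2)*(y + 1)*(y^2 - 10*y + 25) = y*(y - 5)*(y - 2)*(y + 1)*(y - 5)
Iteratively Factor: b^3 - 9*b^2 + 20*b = (b - 5)*(b^2 - 4*b) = b*(b - 5)*(b - 4)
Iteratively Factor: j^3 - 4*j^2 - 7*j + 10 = (j - 1)*(j^2 - 3*j - 10) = (j - 5)*(j - 1)*(j + 2)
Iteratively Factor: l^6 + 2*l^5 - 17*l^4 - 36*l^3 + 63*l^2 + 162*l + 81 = (l + 3)*(l^5 - l^4 - 14*l^3 + 6*l^2 + 45*l + 27) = (l - 3)*(l + 3)*(l^4 + 2*l^3 - 8*l^2 - 18*l - 9) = (l - 3)^2*(l + 3)*(l^3 + 5*l^2 + 7*l + 3) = (l - 3)^2*(l + 1)*(l + 3)*(l^2 + 4*l + 3) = (l - 3)^2*(l + 1)*(l + 3)^2*(l + 1)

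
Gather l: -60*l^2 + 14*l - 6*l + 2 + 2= -60*l^2 + 8*l + 4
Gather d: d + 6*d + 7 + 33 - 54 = 7*d - 14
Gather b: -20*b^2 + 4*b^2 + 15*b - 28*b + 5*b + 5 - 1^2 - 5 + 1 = -16*b^2 - 8*b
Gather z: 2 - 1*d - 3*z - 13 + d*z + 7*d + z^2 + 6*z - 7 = 6*d + z^2 + z*(d + 3) - 18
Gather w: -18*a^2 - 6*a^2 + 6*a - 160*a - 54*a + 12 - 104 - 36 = -24*a^2 - 208*a - 128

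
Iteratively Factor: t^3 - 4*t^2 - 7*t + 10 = (t + 2)*(t^2 - 6*t + 5) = (t - 5)*(t + 2)*(t - 1)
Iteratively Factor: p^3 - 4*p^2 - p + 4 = (p - 1)*(p^2 - 3*p - 4) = (p - 1)*(p + 1)*(p - 4)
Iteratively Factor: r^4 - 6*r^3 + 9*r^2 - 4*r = (r - 1)*(r^3 - 5*r^2 + 4*r) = r*(r - 1)*(r^2 - 5*r + 4) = r*(r - 4)*(r - 1)*(r - 1)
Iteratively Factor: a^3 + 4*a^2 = (a + 4)*(a^2) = a*(a + 4)*(a)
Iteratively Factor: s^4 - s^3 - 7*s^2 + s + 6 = (s + 1)*(s^3 - 2*s^2 - 5*s + 6) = (s - 3)*(s + 1)*(s^2 + s - 2) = (s - 3)*(s - 1)*(s + 1)*(s + 2)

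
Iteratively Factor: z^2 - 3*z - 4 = (z - 4)*(z + 1)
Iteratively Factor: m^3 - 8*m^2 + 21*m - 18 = (m - 2)*(m^2 - 6*m + 9) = (m - 3)*(m - 2)*(m - 3)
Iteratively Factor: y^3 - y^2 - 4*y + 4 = (y - 1)*(y^2 - 4) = (y - 1)*(y + 2)*(y - 2)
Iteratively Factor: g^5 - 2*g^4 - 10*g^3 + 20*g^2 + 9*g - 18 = (g + 3)*(g^4 - 5*g^3 + 5*g^2 + 5*g - 6) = (g - 3)*(g + 3)*(g^3 - 2*g^2 - g + 2) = (g - 3)*(g + 1)*(g + 3)*(g^2 - 3*g + 2) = (g - 3)*(g - 1)*(g + 1)*(g + 3)*(g - 2)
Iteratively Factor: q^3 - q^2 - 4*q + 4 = (q - 2)*(q^2 + q - 2) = (q - 2)*(q - 1)*(q + 2)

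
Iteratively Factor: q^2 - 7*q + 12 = (q - 3)*(q - 4)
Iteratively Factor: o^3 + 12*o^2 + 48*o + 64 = (o + 4)*(o^2 + 8*o + 16) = (o + 4)^2*(o + 4)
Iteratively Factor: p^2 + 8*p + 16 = (p + 4)*(p + 4)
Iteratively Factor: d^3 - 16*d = (d)*(d^2 - 16) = d*(d + 4)*(d - 4)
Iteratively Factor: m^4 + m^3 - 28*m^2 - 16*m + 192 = (m + 4)*(m^3 - 3*m^2 - 16*m + 48) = (m + 4)^2*(m^2 - 7*m + 12) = (m - 4)*(m + 4)^2*(m - 3)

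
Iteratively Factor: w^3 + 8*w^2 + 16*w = (w + 4)*(w^2 + 4*w) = w*(w + 4)*(w + 4)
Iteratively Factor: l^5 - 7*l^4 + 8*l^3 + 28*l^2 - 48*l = (l - 4)*(l^4 - 3*l^3 - 4*l^2 + 12*l) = l*(l - 4)*(l^3 - 3*l^2 - 4*l + 12) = l*(l - 4)*(l + 2)*(l^2 - 5*l + 6) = l*(l - 4)*(l - 2)*(l + 2)*(l - 3)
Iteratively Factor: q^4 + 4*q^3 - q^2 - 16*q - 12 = (q - 2)*(q^3 + 6*q^2 + 11*q + 6) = (q - 2)*(q + 2)*(q^2 + 4*q + 3) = (q - 2)*(q + 2)*(q + 3)*(q + 1)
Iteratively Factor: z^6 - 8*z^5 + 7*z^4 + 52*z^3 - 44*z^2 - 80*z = (z)*(z^5 - 8*z^4 + 7*z^3 + 52*z^2 - 44*z - 80) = z*(z - 4)*(z^4 - 4*z^3 - 9*z^2 + 16*z + 20) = z*(z - 5)*(z - 4)*(z^3 + z^2 - 4*z - 4) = z*(z - 5)*(z - 4)*(z + 2)*(z^2 - z - 2) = z*(z - 5)*(z - 4)*(z - 2)*(z + 2)*(z + 1)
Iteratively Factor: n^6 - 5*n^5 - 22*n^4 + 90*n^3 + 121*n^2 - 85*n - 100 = (n - 1)*(n^5 - 4*n^4 - 26*n^3 + 64*n^2 + 185*n + 100) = (n - 5)*(n - 1)*(n^4 + n^3 - 21*n^2 - 41*n - 20) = (n - 5)*(n - 1)*(n + 1)*(n^3 - 21*n - 20) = (n - 5)*(n - 1)*(n + 1)^2*(n^2 - n - 20) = (n - 5)*(n - 1)*(n + 1)^2*(n + 4)*(n - 5)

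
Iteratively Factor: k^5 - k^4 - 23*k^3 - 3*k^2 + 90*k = (k + 3)*(k^4 - 4*k^3 - 11*k^2 + 30*k) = k*(k + 3)*(k^3 - 4*k^2 - 11*k + 30) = k*(k - 5)*(k + 3)*(k^2 + k - 6) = k*(k - 5)*(k - 2)*(k + 3)*(k + 3)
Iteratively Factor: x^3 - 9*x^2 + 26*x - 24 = (x - 4)*(x^2 - 5*x + 6) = (x - 4)*(x - 2)*(x - 3)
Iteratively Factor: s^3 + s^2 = (s + 1)*(s^2) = s*(s + 1)*(s)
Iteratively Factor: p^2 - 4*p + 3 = (p - 3)*(p - 1)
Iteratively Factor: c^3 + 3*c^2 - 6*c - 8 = (c + 4)*(c^2 - c - 2) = (c + 1)*(c + 4)*(c - 2)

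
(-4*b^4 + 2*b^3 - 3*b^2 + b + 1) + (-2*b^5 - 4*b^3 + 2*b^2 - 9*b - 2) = -2*b^5 - 4*b^4 - 2*b^3 - b^2 - 8*b - 1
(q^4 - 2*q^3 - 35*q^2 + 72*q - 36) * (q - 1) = q^5 - 3*q^4 - 33*q^3 + 107*q^2 - 108*q + 36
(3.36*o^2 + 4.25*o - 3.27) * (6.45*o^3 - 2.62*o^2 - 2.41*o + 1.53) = 21.672*o^5 + 18.6093*o^4 - 40.3241*o^3 + 3.4657*o^2 + 14.3832*o - 5.0031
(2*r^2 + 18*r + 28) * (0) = 0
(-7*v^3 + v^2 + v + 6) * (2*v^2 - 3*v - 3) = -14*v^5 + 23*v^4 + 20*v^3 + 6*v^2 - 21*v - 18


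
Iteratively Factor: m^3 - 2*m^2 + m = (m - 1)*(m^2 - m) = (m - 1)^2*(m)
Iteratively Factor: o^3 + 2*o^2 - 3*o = (o - 1)*(o^2 + 3*o) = o*(o - 1)*(o + 3)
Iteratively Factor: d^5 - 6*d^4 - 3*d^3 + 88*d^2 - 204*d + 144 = (d - 3)*(d^4 - 3*d^3 - 12*d^2 + 52*d - 48) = (d - 3)^2*(d^3 - 12*d + 16) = (d - 3)^2*(d + 4)*(d^2 - 4*d + 4) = (d - 3)^2*(d - 2)*(d + 4)*(d - 2)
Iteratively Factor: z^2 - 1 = (z - 1)*(z + 1)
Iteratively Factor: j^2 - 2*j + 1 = (j - 1)*(j - 1)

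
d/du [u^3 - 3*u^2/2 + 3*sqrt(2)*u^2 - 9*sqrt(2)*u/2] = 3*u^2 - 3*u + 6*sqrt(2)*u - 9*sqrt(2)/2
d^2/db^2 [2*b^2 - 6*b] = 4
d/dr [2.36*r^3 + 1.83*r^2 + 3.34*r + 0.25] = 7.08*r^2 + 3.66*r + 3.34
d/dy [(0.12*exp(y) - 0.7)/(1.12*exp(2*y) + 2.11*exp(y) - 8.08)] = (-0.1344*exp(2*y) + 1.568*exp(y) + 0.5074)*exp(y)/(1.2544*exp(4*y) + 4.7264*exp(3*y) - 13.6471*exp(2*y) - 34.0976*exp(y) + 65.2864)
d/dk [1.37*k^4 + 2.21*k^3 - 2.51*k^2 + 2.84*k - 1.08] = 5.48*k^3 + 6.63*k^2 - 5.02*k + 2.84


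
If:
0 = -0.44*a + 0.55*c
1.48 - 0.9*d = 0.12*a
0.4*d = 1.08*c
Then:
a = 0.72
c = 0.57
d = 1.55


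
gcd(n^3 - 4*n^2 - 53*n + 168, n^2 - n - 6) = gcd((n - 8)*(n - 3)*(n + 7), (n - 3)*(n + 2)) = n - 3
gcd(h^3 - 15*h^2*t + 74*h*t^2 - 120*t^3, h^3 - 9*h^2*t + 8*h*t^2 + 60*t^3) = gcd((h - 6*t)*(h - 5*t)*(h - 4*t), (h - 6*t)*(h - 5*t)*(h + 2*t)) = h^2 - 11*h*t + 30*t^2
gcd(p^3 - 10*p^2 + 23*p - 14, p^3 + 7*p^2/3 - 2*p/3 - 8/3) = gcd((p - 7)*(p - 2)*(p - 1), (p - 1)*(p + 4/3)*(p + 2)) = p - 1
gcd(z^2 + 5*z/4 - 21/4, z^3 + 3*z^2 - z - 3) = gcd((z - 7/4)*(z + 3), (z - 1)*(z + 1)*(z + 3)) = z + 3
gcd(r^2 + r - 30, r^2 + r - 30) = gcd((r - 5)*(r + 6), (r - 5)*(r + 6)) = r^2 + r - 30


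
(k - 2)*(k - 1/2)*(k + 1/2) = k^3 - 2*k^2 - k/4 + 1/2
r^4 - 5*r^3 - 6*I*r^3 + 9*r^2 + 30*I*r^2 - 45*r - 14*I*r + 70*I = (r - 5)*(r - 7*I)*(r - I)*(r + 2*I)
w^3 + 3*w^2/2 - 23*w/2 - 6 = (w - 3)*(w + 1/2)*(w + 4)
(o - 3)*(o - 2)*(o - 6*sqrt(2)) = o^3 - 6*sqrt(2)*o^2 - 5*o^2 + 6*o + 30*sqrt(2)*o - 36*sqrt(2)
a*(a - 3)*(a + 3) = a^3 - 9*a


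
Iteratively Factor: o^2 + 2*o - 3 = (o + 3)*(o - 1)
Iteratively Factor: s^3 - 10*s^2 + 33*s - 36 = (s - 3)*(s^2 - 7*s + 12) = (s - 4)*(s - 3)*(s - 3)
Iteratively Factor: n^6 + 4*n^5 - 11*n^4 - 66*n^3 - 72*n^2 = (n - 4)*(n^5 + 8*n^4 + 21*n^3 + 18*n^2) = n*(n - 4)*(n^4 + 8*n^3 + 21*n^2 + 18*n) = n*(n - 4)*(n + 3)*(n^3 + 5*n^2 + 6*n) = n*(n - 4)*(n + 3)^2*(n^2 + 2*n) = n*(n - 4)*(n + 2)*(n + 3)^2*(n)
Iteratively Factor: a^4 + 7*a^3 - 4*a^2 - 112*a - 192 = (a + 4)*(a^3 + 3*a^2 - 16*a - 48) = (a - 4)*(a + 4)*(a^2 + 7*a + 12) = (a - 4)*(a + 3)*(a + 4)*(a + 4)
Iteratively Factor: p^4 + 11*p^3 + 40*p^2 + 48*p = (p)*(p^3 + 11*p^2 + 40*p + 48) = p*(p + 3)*(p^2 + 8*p + 16) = p*(p + 3)*(p + 4)*(p + 4)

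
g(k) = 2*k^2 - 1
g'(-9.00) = -36.00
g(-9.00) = 161.00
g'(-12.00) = -48.00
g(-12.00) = 287.00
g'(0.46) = 1.84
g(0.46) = -0.58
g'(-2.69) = -10.76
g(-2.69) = 13.47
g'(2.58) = 10.32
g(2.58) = 12.31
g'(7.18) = 28.72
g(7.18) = 102.10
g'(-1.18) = -4.72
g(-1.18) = 1.78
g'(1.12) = 4.48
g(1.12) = 1.51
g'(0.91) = 3.64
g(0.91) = 0.66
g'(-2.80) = -11.20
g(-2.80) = 14.68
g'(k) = 4*k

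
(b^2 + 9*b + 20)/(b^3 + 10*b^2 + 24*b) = (b + 5)/(b*(b + 6))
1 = 1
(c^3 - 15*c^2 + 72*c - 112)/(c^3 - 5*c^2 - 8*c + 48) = (c - 7)/(c + 3)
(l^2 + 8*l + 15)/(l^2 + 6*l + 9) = (l + 5)/(l + 3)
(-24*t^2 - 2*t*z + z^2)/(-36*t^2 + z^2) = (4*t + z)/(6*t + z)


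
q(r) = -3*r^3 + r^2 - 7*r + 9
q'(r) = -9*r^2 + 2*r - 7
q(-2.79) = 101.47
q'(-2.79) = -82.64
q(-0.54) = 13.54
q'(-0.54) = -10.70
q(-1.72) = 39.26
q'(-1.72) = -37.07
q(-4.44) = 322.38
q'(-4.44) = -193.30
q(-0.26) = 10.94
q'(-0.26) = -8.13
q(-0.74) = 15.94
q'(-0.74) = -13.41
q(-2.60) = 86.69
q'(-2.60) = -73.04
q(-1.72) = 39.26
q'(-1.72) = -37.07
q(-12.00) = 5421.00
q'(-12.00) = -1327.00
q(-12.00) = 5421.00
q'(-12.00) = -1327.00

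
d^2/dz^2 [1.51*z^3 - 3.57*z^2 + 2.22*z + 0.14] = 9.06*z - 7.14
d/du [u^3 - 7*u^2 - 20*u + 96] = 3*u^2 - 14*u - 20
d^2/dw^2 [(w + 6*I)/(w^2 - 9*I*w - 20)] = 2*(3*(-w + I)*(-w^2 + 9*I*w + 20) - (w + 6*I)*(2*w - 9*I)^2)/(-w^2 + 9*I*w + 20)^3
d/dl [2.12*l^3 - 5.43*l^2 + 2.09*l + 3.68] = 6.36*l^2 - 10.86*l + 2.09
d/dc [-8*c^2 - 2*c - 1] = -16*c - 2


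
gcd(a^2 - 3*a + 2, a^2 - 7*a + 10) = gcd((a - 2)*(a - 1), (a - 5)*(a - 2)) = a - 2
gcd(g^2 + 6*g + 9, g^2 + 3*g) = g + 3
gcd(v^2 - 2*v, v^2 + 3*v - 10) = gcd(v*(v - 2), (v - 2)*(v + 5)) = v - 2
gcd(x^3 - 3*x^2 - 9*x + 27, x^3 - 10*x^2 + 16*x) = 1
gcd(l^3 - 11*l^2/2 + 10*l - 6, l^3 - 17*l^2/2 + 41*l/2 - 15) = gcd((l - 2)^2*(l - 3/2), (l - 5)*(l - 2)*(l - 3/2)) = l^2 - 7*l/2 + 3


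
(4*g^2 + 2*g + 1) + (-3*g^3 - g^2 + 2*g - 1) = -3*g^3 + 3*g^2 + 4*g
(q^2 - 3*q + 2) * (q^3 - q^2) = q^5 - 4*q^4 + 5*q^3 - 2*q^2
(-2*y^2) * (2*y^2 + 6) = -4*y^4 - 12*y^2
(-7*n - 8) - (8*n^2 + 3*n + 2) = -8*n^2 - 10*n - 10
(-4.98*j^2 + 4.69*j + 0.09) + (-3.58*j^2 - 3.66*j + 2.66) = -8.56*j^2 + 1.03*j + 2.75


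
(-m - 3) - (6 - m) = -9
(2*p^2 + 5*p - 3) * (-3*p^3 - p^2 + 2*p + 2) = -6*p^5 - 17*p^4 + 8*p^3 + 17*p^2 + 4*p - 6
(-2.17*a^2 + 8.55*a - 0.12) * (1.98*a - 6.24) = -4.2966*a^3 + 30.4698*a^2 - 53.5896*a + 0.7488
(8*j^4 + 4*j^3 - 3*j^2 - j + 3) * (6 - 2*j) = -16*j^5 + 40*j^4 + 30*j^3 - 16*j^2 - 12*j + 18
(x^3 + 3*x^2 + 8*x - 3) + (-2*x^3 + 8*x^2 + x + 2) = -x^3 + 11*x^2 + 9*x - 1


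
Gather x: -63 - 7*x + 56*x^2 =56*x^2 - 7*x - 63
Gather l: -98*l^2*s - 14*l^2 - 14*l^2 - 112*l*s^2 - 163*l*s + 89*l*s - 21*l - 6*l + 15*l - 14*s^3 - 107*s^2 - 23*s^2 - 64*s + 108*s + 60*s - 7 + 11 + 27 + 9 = l^2*(-98*s - 28) + l*(-112*s^2 - 74*s - 12) - 14*s^3 - 130*s^2 + 104*s + 40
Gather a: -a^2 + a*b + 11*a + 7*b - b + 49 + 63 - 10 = -a^2 + a*(b + 11) + 6*b + 102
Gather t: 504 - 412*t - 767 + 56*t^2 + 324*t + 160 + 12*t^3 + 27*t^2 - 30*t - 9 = 12*t^3 + 83*t^2 - 118*t - 112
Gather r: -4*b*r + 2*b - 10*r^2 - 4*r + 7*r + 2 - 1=2*b - 10*r^2 + r*(3 - 4*b) + 1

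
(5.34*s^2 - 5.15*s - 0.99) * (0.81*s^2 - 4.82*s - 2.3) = 4.3254*s^4 - 29.9103*s^3 + 11.7391*s^2 + 16.6168*s + 2.277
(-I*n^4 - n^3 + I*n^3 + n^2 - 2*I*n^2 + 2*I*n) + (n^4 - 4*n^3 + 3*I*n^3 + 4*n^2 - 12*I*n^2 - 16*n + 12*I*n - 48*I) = n^4 - I*n^4 - 5*n^3 + 4*I*n^3 + 5*n^2 - 14*I*n^2 - 16*n + 14*I*n - 48*I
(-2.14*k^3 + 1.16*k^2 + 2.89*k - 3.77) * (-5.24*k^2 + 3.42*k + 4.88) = 11.2136*k^5 - 13.3972*k^4 - 21.6196*k^3 + 35.2994*k^2 + 1.2098*k - 18.3976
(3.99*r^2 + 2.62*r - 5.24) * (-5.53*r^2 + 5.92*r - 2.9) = -22.0647*r^4 + 9.1322*r^3 + 32.9166*r^2 - 38.6188*r + 15.196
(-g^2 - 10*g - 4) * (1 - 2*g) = 2*g^3 + 19*g^2 - 2*g - 4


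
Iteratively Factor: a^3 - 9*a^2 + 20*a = (a - 4)*(a^2 - 5*a) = a*(a - 4)*(a - 5)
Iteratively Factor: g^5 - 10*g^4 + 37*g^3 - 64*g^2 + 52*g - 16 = (g - 1)*(g^4 - 9*g^3 + 28*g^2 - 36*g + 16) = (g - 2)*(g - 1)*(g^3 - 7*g^2 + 14*g - 8) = (g - 4)*(g - 2)*(g - 1)*(g^2 - 3*g + 2) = (g - 4)*(g - 2)^2*(g - 1)*(g - 1)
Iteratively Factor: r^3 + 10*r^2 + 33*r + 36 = (r + 3)*(r^2 + 7*r + 12) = (r + 3)^2*(r + 4)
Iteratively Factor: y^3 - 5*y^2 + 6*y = (y - 2)*(y^2 - 3*y) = y*(y - 2)*(y - 3)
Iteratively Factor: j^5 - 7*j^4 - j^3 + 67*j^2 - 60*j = (j)*(j^4 - 7*j^3 - j^2 + 67*j - 60) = j*(j - 5)*(j^3 - 2*j^2 - 11*j + 12) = j*(j - 5)*(j + 3)*(j^2 - 5*j + 4) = j*(j - 5)*(j - 1)*(j + 3)*(j - 4)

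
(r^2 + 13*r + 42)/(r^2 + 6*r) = (r + 7)/r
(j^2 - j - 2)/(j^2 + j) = (j - 2)/j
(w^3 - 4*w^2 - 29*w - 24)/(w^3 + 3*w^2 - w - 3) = (w - 8)/(w - 1)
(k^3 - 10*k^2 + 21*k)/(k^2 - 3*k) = k - 7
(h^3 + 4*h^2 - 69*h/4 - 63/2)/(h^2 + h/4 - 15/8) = 2*(2*h^2 + 5*h - 42)/(4*h - 5)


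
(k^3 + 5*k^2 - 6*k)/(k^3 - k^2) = (k + 6)/k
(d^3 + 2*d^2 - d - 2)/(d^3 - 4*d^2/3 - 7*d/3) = 3*(d^2 + d - 2)/(d*(3*d - 7))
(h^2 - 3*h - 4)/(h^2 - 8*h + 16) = (h + 1)/(h - 4)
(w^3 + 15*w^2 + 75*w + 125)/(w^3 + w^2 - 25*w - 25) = (w^2 + 10*w + 25)/(w^2 - 4*w - 5)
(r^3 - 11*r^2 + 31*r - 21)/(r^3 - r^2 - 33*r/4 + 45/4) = 4*(r^3 - 11*r^2 + 31*r - 21)/(4*r^3 - 4*r^2 - 33*r + 45)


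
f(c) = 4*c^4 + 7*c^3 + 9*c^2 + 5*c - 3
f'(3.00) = 680.00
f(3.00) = 606.00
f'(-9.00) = -10120.00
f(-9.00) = 21822.00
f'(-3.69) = -579.38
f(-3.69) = 490.98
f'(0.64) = 29.32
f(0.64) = 6.39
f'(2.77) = 556.05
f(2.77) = 464.18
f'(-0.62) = -1.90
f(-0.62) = -3.72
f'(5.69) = 3734.84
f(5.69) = 5799.22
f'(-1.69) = -42.67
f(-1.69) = 13.10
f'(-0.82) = -4.46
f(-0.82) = -3.10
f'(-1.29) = -17.62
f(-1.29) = 1.58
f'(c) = 16*c^3 + 21*c^2 + 18*c + 5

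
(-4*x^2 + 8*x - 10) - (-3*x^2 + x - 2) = -x^2 + 7*x - 8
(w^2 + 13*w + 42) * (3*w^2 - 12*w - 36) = 3*w^4 + 27*w^3 - 66*w^2 - 972*w - 1512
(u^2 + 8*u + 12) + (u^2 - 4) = 2*u^2 + 8*u + 8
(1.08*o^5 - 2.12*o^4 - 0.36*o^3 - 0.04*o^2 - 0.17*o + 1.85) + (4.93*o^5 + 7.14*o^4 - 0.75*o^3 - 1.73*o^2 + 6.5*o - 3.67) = 6.01*o^5 + 5.02*o^4 - 1.11*o^3 - 1.77*o^2 + 6.33*o - 1.82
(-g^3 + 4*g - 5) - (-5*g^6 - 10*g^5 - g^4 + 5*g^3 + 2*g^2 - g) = 5*g^6 + 10*g^5 + g^4 - 6*g^3 - 2*g^2 + 5*g - 5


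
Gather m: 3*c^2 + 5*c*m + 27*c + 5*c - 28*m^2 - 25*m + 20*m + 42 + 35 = 3*c^2 + 32*c - 28*m^2 + m*(5*c - 5) + 77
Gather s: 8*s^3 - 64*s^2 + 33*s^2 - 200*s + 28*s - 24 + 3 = 8*s^3 - 31*s^2 - 172*s - 21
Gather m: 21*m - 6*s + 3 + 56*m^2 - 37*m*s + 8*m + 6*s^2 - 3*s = 56*m^2 + m*(29 - 37*s) + 6*s^2 - 9*s + 3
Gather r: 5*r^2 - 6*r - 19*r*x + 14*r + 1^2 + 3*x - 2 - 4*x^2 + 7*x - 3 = 5*r^2 + r*(8 - 19*x) - 4*x^2 + 10*x - 4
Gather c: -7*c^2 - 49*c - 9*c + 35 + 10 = -7*c^2 - 58*c + 45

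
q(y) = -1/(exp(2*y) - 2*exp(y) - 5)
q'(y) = -(-2*exp(2*y) + 2*exp(y))/(exp(2*y) - 2*exp(y) - 5)^2 = 2*(exp(y) - 1)*exp(y)/(-exp(2*y) + 2*exp(y) + 5)^2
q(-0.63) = 0.17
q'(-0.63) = -0.01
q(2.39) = -0.01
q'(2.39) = 0.03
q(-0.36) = 0.17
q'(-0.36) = -0.01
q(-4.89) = 0.20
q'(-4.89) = -0.00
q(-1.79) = 0.19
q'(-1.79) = -0.01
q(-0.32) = 0.17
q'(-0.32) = -0.01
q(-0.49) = 0.17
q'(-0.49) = -0.01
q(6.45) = -0.00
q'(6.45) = 0.00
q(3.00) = 0.00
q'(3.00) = 0.01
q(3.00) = 0.00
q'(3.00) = 0.01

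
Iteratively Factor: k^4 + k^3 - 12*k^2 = (k)*(k^3 + k^2 - 12*k) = k*(k - 3)*(k^2 + 4*k) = k*(k - 3)*(k + 4)*(k)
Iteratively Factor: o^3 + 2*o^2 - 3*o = (o + 3)*(o^2 - o) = (o - 1)*(o + 3)*(o)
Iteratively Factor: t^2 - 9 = (t + 3)*(t - 3)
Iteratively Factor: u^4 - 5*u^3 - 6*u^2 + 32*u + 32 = (u + 2)*(u^3 - 7*u^2 + 8*u + 16) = (u - 4)*(u + 2)*(u^2 - 3*u - 4) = (u - 4)*(u + 1)*(u + 2)*(u - 4)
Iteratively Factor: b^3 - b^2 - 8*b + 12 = (b + 3)*(b^2 - 4*b + 4) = (b - 2)*(b + 3)*(b - 2)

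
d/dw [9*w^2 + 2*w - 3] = 18*w + 2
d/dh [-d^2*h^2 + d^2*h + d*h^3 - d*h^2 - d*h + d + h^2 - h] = -2*d^2*h + d^2 + 3*d*h^2 - 2*d*h - d + 2*h - 1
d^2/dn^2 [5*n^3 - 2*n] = 30*n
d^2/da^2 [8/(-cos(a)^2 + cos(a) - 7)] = 8*(-4*sin(a)^4 - 25*sin(a)^2 - 43*cos(a)/4 + 3*cos(3*a)/4 + 17)/(sin(a)^2 + cos(a) - 8)^3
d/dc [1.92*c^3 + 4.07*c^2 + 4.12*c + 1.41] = 5.76*c^2 + 8.14*c + 4.12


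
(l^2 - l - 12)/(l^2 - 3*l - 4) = (l + 3)/(l + 1)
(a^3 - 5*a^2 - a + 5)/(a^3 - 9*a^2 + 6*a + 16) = (a^2 - 6*a + 5)/(a^2 - 10*a + 16)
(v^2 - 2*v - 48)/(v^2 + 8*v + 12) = (v - 8)/(v + 2)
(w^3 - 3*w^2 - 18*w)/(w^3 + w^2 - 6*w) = (w - 6)/(w - 2)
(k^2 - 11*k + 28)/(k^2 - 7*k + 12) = (k - 7)/(k - 3)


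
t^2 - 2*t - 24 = (t - 6)*(t + 4)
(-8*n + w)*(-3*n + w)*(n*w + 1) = 24*n^3*w - 11*n^2*w^2 + 24*n^2 + n*w^3 - 11*n*w + w^2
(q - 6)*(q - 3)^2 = q^3 - 12*q^2 + 45*q - 54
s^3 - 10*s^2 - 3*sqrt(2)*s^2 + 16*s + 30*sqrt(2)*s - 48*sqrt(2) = (s - 8)*(s - 2)*(s - 3*sqrt(2))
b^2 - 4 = (b - 2)*(b + 2)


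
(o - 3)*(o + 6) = o^2 + 3*o - 18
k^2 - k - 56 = (k - 8)*(k + 7)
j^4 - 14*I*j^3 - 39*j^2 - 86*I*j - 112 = (j - 8*I)*(j - 7*I)*(j - I)*(j + 2*I)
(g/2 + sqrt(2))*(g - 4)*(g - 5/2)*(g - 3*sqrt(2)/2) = g^4/2 - 13*g^3/4 + sqrt(2)*g^3/4 - 13*sqrt(2)*g^2/8 + 2*g^2 + 5*sqrt(2)*g/2 + 39*g/2 - 30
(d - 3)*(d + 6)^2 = d^3 + 9*d^2 - 108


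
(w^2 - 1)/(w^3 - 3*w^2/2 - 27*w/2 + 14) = 2*(w + 1)/(2*w^2 - w - 28)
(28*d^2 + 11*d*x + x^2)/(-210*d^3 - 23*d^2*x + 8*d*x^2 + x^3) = (4*d + x)/(-30*d^2 + d*x + x^2)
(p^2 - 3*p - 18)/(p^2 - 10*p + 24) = (p + 3)/(p - 4)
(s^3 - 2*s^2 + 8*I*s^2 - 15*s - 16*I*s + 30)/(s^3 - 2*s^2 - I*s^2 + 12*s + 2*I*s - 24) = (s + 5*I)/(s - 4*I)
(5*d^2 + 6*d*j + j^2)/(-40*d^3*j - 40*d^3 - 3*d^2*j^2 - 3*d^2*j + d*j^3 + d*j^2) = (-d - j)/(d*(8*d*j + 8*d - j^2 - j))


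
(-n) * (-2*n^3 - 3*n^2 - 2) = 2*n^4 + 3*n^3 + 2*n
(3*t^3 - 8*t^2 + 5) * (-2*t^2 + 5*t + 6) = -6*t^5 + 31*t^4 - 22*t^3 - 58*t^2 + 25*t + 30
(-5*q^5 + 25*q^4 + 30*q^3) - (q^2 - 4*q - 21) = -5*q^5 + 25*q^4 + 30*q^3 - q^2 + 4*q + 21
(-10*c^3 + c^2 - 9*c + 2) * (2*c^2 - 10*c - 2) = -20*c^5 + 102*c^4 - 8*c^3 + 92*c^2 - 2*c - 4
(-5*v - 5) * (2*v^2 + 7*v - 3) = -10*v^3 - 45*v^2 - 20*v + 15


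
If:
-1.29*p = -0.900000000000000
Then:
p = 0.70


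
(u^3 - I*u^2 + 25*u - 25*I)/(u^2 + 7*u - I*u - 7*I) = (u^2 + 25)/(u + 7)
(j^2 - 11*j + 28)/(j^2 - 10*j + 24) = (j - 7)/(j - 6)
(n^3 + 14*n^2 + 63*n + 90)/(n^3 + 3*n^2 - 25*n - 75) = (n + 6)/(n - 5)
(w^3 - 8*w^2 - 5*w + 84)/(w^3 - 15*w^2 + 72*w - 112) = (w + 3)/(w - 4)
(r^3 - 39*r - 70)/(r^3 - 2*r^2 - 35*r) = (r + 2)/r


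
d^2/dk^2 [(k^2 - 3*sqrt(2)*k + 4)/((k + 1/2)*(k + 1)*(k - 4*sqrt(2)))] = 4*(4*k^6 - 36*sqrt(2)*k^5 + 18*sqrt(2)*k^4 + 378*k^4 - 817*sqrt(2)*k^3 + 141*k^3 - 828*sqrt(2)*k^2 + 1188*k^2 + 144*sqrt(2)*k + 2124*k + 240*sqrt(2) + 908)/(8*k^9 - 96*sqrt(2)*k^8 + 36*k^8 - 432*sqrt(2)*k^7 + 834*k^7 - 1816*sqrt(2)*k^6 + 3519*k^6 - 5364*sqrt(2)*k^5 + 6369*k^5 - 8844*sqrt(2)*k^4 + 6057*k^4 - 8172*sqrt(2)*k^3 + 3169*k^3 - 4236*sqrt(2)*k^2 + 864*k^2 - 1152*sqrt(2)*k + 96*k - 128*sqrt(2))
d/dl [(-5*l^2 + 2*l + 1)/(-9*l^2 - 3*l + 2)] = (33*l^2 - 2*l + 7)/(81*l^4 + 54*l^3 - 27*l^2 - 12*l + 4)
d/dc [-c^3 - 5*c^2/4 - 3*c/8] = -3*c^2 - 5*c/2 - 3/8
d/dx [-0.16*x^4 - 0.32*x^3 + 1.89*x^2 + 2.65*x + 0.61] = -0.64*x^3 - 0.96*x^2 + 3.78*x + 2.65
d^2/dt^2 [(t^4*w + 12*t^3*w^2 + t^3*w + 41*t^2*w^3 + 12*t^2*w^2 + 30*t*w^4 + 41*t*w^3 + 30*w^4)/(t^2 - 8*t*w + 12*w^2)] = 2*w*(t^6 - 24*t^5*w + 228*t^4*w^2 + 214*t^3*w^3 + 189*t^3*w^2 - 4068*t^2*w^4 - 630*t^2*w^3 + 4104*t*w^5 - 1764*t*w^4 + 8784*w^6 + 7224*w^5)/(t^6 - 24*t^5*w + 228*t^4*w^2 - 1088*t^3*w^3 + 2736*t^2*w^4 - 3456*t*w^5 + 1728*w^6)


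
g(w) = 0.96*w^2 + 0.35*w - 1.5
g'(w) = 1.92*w + 0.35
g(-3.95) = 12.10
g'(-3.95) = -7.23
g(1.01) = -0.17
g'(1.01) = 2.29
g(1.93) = 2.75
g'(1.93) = 4.06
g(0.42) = -1.18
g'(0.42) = 1.16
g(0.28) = -1.33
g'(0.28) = 0.89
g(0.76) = -0.68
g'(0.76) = 1.81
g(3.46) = 11.20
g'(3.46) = 6.99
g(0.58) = -0.97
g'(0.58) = 1.46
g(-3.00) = 6.09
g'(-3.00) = -5.41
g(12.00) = 140.94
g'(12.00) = 23.39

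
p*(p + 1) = p^2 + p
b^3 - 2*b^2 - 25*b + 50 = (b - 5)*(b - 2)*(b + 5)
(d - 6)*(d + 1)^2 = d^3 - 4*d^2 - 11*d - 6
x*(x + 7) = x^2 + 7*x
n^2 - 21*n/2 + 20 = (n - 8)*(n - 5/2)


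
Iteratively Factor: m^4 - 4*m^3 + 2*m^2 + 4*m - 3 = (m - 1)*(m^3 - 3*m^2 - m + 3) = (m - 3)*(m - 1)*(m^2 - 1) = (m - 3)*(m - 1)*(m + 1)*(m - 1)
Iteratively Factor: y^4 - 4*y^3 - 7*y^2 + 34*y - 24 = (y - 2)*(y^3 - 2*y^2 - 11*y + 12) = (y - 4)*(y - 2)*(y^2 + 2*y - 3) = (y - 4)*(y - 2)*(y + 3)*(y - 1)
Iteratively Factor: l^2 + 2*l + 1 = (l + 1)*(l + 1)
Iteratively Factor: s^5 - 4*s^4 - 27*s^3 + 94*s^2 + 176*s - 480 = (s + 4)*(s^4 - 8*s^3 + 5*s^2 + 74*s - 120) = (s - 5)*(s + 4)*(s^3 - 3*s^2 - 10*s + 24) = (s - 5)*(s - 2)*(s + 4)*(s^2 - s - 12) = (s - 5)*(s - 4)*(s - 2)*(s + 4)*(s + 3)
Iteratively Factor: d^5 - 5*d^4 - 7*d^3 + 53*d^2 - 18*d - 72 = (d - 3)*(d^4 - 2*d^3 - 13*d^2 + 14*d + 24) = (d - 3)*(d + 1)*(d^3 - 3*d^2 - 10*d + 24) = (d - 4)*(d - 3)*(d + 1)*(d^2 + d - 6) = (d - 4)*(d - 3)*(d - 2)*(d + 1)*(d + 3)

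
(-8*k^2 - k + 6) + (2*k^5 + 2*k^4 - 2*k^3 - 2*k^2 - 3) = 2*k^5 + 2*k^4 - 2*k^3 - 10*k^2 - k + 3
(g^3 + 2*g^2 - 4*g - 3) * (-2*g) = -2*g^4 - 4*g^3 + 8*g^2 + 6*g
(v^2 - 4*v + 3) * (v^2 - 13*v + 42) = v^4 - 17*v^3 + 97*v^2 - 207*v + 126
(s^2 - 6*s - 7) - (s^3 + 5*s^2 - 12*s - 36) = -s^3 - 4*s^2 + 6*s + 29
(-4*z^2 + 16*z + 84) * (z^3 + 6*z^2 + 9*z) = -4*z^5 - 8*z^4 + 144*z^3 + 648*z^2 + 756*z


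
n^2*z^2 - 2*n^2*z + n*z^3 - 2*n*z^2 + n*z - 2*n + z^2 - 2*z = (n + z)*(z - 2)*(n*z + 1)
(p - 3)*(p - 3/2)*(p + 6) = p^3 + 3*p^2/2 - 45*p/2 + 27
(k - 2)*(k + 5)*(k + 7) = k^3 + 10*k^2 + 11*k - 70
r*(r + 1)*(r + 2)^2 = r^4 + 5*r^3 + 8*r^2 + 4*r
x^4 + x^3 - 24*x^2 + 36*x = x*(x - 3)*(x - 2)*(x + 6)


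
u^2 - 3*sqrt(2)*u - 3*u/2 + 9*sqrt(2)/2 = (u - 3/2)*(u - 3*sqrt(2))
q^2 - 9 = (q - 3)*(q + 3)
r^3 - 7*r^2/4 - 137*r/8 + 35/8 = (r - 5)*(r - 1/4)*(r + 7/2)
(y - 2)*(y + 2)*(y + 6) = y^3 + 6*y^2 - 4*y - 24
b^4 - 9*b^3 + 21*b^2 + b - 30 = (b - 5)*(b - 3)*(b - 2)*(b + 1)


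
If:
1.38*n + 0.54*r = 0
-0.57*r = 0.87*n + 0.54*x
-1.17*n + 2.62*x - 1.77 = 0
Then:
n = 1.06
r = -2.70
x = 1.15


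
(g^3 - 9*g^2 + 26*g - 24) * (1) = g^3 - 9*g^2 + 26*g - 24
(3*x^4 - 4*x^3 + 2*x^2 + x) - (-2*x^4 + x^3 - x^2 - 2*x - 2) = 5*x^4 - 5*x^3 + 3*x^2 + 3*x + 2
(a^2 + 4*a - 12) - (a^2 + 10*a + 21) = -6*a - 33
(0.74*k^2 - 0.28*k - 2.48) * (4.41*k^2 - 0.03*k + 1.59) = 3.2634*k^4 - 1.257*k^3 - 9.7518*k^2 - 0.3708*k - 3.9432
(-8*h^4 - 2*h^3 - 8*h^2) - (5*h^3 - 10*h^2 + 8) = -8*h^4 - 7*h^3 + 2*h^2 - 8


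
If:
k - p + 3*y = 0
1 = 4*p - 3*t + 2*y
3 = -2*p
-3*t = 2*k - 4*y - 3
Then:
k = 27/8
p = -3/2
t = -41/12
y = -13/8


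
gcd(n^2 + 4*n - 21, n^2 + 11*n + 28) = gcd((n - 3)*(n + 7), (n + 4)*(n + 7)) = n + 7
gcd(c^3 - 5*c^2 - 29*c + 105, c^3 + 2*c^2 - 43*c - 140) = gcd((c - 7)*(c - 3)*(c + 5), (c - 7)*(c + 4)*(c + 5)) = c^2 - 2*c - 35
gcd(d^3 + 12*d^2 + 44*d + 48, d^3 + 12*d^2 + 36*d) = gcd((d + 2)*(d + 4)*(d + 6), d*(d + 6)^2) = d + 6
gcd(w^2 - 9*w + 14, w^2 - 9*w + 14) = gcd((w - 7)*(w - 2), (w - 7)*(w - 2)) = w^2 - 9*w + 14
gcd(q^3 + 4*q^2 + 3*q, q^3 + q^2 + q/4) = q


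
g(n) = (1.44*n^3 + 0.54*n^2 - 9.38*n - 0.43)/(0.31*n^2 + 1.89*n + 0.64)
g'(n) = (-0.62*n - 1.89)*(1.44*n^3 + 0.54*n^2 - 9.38*n - 0.43)/(0.31*n^2 + 1.89*n + 0.64)^2 + (4.32*n^2 + 1.08*n - 9.38)/(0.31*n^2 + 1.89*n + 0.64)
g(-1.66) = -6.11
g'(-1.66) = -3.65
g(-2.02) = -4.63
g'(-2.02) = -4.71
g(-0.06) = 0.25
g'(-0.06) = -18.76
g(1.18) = -2.54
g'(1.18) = 1.38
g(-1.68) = -6.04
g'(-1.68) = -3.69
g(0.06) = -1.31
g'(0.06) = -8.97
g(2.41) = 0.04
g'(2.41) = 2.60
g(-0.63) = -12.47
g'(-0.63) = -24.21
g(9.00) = 23.59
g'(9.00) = 4.07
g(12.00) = 36.10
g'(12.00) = 4.25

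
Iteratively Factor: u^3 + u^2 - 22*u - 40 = (u - 5)*(u^2 + 6*u + 8) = (u - 5)*(u + 4)*(u + 2)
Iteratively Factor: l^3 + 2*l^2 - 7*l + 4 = (l - 1)*(l^2 + 3*l - 4) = (l - 1)^2*(l + 4)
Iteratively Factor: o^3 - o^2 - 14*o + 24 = (o - 2)*(o^2 + o - 12) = (o - 2)*(o + 4)*(o - 3)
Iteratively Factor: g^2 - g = (g - 1)*(g)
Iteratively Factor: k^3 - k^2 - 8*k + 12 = (k - 2)*(k^2 + k - 6) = (k - 2)*(k + 3)*(k - 2)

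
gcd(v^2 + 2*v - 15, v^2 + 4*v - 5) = v + 5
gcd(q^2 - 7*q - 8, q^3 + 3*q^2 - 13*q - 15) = q + 1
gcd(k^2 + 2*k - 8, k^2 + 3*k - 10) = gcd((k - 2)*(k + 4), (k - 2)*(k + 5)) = k - 2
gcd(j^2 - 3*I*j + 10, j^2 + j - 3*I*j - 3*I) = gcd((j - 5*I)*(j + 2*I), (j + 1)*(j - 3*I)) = 1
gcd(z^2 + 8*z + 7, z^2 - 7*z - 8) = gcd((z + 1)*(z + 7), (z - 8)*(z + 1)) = z + 1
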